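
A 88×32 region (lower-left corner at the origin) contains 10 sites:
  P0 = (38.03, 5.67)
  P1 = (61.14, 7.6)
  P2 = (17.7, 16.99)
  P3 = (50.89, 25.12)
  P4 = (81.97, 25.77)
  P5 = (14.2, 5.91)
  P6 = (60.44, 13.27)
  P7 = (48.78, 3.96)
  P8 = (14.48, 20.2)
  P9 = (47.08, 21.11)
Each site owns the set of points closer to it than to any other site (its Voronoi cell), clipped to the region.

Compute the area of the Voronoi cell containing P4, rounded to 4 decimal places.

1. box [0,88]×[0,32]: [(0, 0) (88, 0) (88, 32) (0, 32)]
2. ⊥bis P4·P0 via (60,15.72): [(67.191, 0) (88, 0) (88, 32) (52.5528, 32)]  |A|=900.0987
3. ⊥bis P4·P1 via (71.555,16.685): [(86.1093, 0) (88, 0) (88, 32) (58.1957, 32)]  |A|=507.1192
4. ⊥bis P4·P2 via (49.835,21.38): [(86.1093, 0) (88, 0) (88, 32) (58.1957, 32)]  |A|=507.1192
5. ⊥bis P4·P3 via (66.43,25.445): [(66.4918, 22.4894) (86.1093, 0) (88, 0) (88, 32) (66.2929, 32)]  |A|=468.6147
6. ⊥bis P4·P5 via (48.085,15.84): [(66.4918, 22.4894) (86.1093, 0) (88, 0) (88, 32) (66.2929, 32)]  |A|=468.6147
7. ⊥bis P4·P6 via (71.205,19.52): [(66.3801, 27.8304) (75.4302, 12.2424) (86.1093, 0) (88, 0) (88, 32) (66.2929, 32)]  |A|=445.3171
8. ⊥bis P4·P7 via (65.375,14.865): [(66.3801, 27.8304) (75.4302, 12.2424) (86.1093, 0) (88, 0) (88, 32) (66.2929, 32)]  |A|=445.3171
9. ⊥bis P4·P8 via (48.225,22.985): [(66.3801, 27.8304) (75.4302, 12.2424) (86.1093, 0) (88, 0) (88, 32) (66.2929, 32)]  |A|=445.3171
10. ⊥bis P4·P9 via (64.525,23.44): [(66.3801, 27.8304) (75.4302, 12.2424) (86.1093, 0) (88, 0) (88, 32) (66.2929, 32)]  |A|=445.3171
11. canonical 6-gon: [(66.3801, 27.8304) (75.4302, 12.2424) (86.1093, 0) (88, 0) (88, 32) (66.2929, 32)]
12. shoelace: 445.3171

Area of P4's cell: 445.3171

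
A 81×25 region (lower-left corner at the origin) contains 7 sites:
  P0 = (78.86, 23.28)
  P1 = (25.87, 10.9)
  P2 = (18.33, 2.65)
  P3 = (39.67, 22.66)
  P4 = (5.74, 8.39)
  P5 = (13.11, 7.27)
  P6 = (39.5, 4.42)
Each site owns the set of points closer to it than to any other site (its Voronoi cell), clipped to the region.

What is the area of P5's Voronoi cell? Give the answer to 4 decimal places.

Area of P5's cell: 160.2413

1. box [0,81]×[0,25]: [(0, 0) (81, 0) (81, 25) (0, 25)]
2. ⊥bis P5·P0 via (45.985,15.275): [(0, 0) (49.7044, 0) (43.617, 25) (0, 25)]  |A|=1166.5177
3. ⊥bis P5·P1 via (19.49,9.085): [(0, 0) (22.0745, 0) (14.9625, 25) (0, 25)]  |A|=462.9623
4. ⊥bis P5·P2 via (15.72,4.96): [(0, 0) (11.3301, 0) (19.461, 9.1869) (14.9625, 25) (0, 25)]  |A|=413.6085
5. ⊥bis P5·P3 via (26.39,14.965): [(0, 0) (11.3301, 0) (19.461, 9.1869) (14.9625, 25) (0, 25)]  |A|=413.6085
6. ⊥bis P5·P4 via (9.425,7.83): [(8.2351, 0) (11.3301, 0) (19.461, 9.1869) (14.9625, 25) (12.0343, 25)]  |A|=160.2413
7. ⊥bis P5·P6 via (26.305,5.845): [(8.2351, 0) (11.3301, 0) (19.461, 9.1869) (14.9625, 25) (12.0343, 25)]  |A|=160.2413
8. canonical 5-gon: [(8.2351, 0) (11.3301, 0) (19.461, 9.1869) (14.9625, 25) (12.0343, 25)]
9. shoelace: 160.2413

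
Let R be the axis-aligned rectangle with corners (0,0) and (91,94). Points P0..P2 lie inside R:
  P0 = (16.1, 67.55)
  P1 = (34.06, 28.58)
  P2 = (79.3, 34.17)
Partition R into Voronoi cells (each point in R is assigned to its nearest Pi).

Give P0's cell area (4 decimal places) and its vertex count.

Area of P0's cell: 2689.2926 (4 vertices)

1. box [0,91]×[0,94]: [(0, 0) (91, 0) (91, 94) (0, 94)]
2. ⊥bis P0·P1 via (25.08,48.065): [(0, 36.5064) (91, 78.4454) (91, 94) (0, 94)]  |A|=3323.6921
3. ⊥bis P0·P2 via (47.7,50.86): [(0, 36.5064) (53.0263, 60.9445) (70.485, 94) (0, 94)]  |A|=2689.2926
4. canonical 4-gon: [(0, 36.5064) (53.0263, 60.9445) (70.485, 94) (0, 94)]
5. shoelace: 2689.2926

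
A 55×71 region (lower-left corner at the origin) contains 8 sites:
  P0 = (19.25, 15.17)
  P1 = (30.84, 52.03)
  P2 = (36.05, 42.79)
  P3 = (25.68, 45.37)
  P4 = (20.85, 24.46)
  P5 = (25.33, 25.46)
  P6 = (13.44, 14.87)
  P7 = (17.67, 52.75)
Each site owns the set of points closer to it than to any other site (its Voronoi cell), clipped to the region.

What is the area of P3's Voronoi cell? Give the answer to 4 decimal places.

1. box [0,55]×[0,71]: [(0, 0) (55, 0) (55, 71) (0, 71)]
2. ⊥bis P3·P0 via (22.465,30.27): [(0, 35.0531) (55, 23.3428) (55, 71) (0, 71)]  |A|=2299.1112
3. ⊥bis P3·P1 via (28.26,48.7): [(0, 70.5951) (0, 35.0531) (55, 23.3428) (55, 27.9825)]  |A|=1104.9968
4. ⊥bis P3·P2 via (30.865,44.08): [(31.4077, 46.2613) (0, 70.5951) (0, 35.0531) (27.1794, 29.2662)]  |A|=801.3379
5. ⊥bis P3·P4 via (23.265,34.915): [(28.2957, 33.753) (31.4077, 46.2613) (0, 70.5951) (0, 40.289)]  |A|=663.0585
6. ⊥bis P3·P5 via (25.505,35.415): [(20.7376, 35.4988) (28.6952, 35.3589) (31.4077, 46.2613) (0, 70.5951) (0, 40.289)]  |A|=656.6407
7. ⊥bis P3·P6 via (19.56,30.12): [(20.7376, 35.4988) (28.6952, 35.3589) (31.4077, 46.2613) (0, 70.5951) (0, 40.289)]  |A|=656.6407
8. ⊥bis P3·P7 via (21.675,49.06): [(11.2084, 37.6999) (20.7376, 35.4988) (28.6952, 35.3589) (31.4077, 46.2613) (24.2242, 51.8268)]  |A|=193.5501
9. canonical 5-gon: [(11.2084, 37.6999) (20.7376, 35.4988) (28.6952, 35.3589) (31.4077, 46.2613) (24.2242, 51.8268)]
10. shoelace: 193.5501

Area of P3's cell: 193.5501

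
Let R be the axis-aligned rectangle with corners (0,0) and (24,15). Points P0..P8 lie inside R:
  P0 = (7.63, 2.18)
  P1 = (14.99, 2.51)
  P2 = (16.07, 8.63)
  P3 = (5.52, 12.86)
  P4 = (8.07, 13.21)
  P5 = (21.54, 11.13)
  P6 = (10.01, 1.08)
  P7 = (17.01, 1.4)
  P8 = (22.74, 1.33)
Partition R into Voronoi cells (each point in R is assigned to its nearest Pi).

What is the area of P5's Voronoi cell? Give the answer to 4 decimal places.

1. box [0,24]×[0,15]: [(0, 0) (24, 0) (24, 15) (0, 15)]
2. ⊥bis P5·P0 via (14.585,6.655): [(18.867, 0) (24, 0) (24, 15) (9.2156, 15)]  |A|=149.3804
3. ⊥bis P5·P1 via (18.265,6.82): [(10.857, 12.4491) (24, 2.4622) (24, 15) (9.2156, 15)]  |A|=101.2493
4. ⊥bis P5·P2 via (18.805,9.88): [(21.235, 4.5632) (24, 2.4622) (24, 15) (16.465, 15)]  |A|=56.6544
5. ⊥bis P5·P3 via (13.53,11.995): [(21.235, 4.5632) (24, 2.4622) (24, 15) (16.465, 15)]  |A|=56.6544
6. ⊥bis P5·P4 via (14.805,12.17): [(21.235, 4.5632) (24, 2.4622) (24, 15) (16.465, 15)]  |A|=56.6544
7. ⊥bis P5·P6 via (15.775,6.105): [(21.235, 4.5632) (24, 2.4622) (24, 15) (16.465, 15)]  |A|=56.6544
8. ⊥bis P5·P7 via (19.275,6.265): [(20.7767, 5.5658) (24, 4.0652) (24, 15) (16.465, 15)]  |A|=53.1663
9. ⊥bis P5·P8 via (22.14,6.23): [(20.5615, 6.0367) (24, 6.4578) (24, 15) (16.465, 15)]  |A|=48.4555
10. canonical 4-gon: [(20.5615, 6.0367) (24, 6.4578) (24, 15) (16.465, 15)]
11. shoelace: 48.4555

Area of P5's cell: 48.4555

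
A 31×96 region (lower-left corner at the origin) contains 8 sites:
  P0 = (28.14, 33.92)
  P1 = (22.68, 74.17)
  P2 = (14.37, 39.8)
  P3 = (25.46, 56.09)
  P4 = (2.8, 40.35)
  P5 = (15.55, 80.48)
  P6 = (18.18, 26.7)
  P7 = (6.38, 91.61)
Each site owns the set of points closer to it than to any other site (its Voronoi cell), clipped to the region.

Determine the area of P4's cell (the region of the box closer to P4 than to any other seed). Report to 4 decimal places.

1. box [0,31]×[0,96]: [(0, 0) (31, 0) (31, 96) (0, 96)]
2. ⊥bis P4·P0 via (15.47,37.135): [(0, 0) (6.047, 0) (30.4069, 96) (0, 96)]  |A|=1749.7904
3. ⊥bis P4·P1 via (12.74,57.26): [(0, 64.7488) (0, 0) (6.047, 0) (19.5595, 53.2514)]  |A|=794.2338
4. ⊥bis P4·P2 via (8.585,40.075): [(9.4927, 59.1688) (0, 64.7488) (0, 0) (6.047, 0) (6.8259, 3.0693)]  |A|=503.9707
5. ⊥bis P4·P3 via (14.13,48.22): [(9.3026, 55.1698) (4.4767, 62.1173) (0, 64.7488) (0, 0) (6.047, 0) (6.8259, 3.0693)]  |A|=493.6609
6. ⊥bis P4·P5 via (9.175,60.415): [(9.3026, 55.1698) (4.6635, 61.8484) (0, 63.3301) (0, 0) (6.047, 0) (6.8259, 3.0693)]  |A|=489.9966
7. ⊥bis P4·P6 via (10.49,33.525): [(8.1482, 30.8864) (9.3026, 55.1698) (4.6635, 61.8484) (0, 63.3301) (0, 21.7055)]  |A|=299.3775
8. ⊥bis P4·P7 via (4.59,65.98): [(8.1482, 30.8864) (9.3026, 55.1698) (4.6635, 61.8484) (0, 63.3301) (0, 21.7055)]  |A|=299.3775
9. canonical 5-gon: [(8.1482, 30.8864) (9.3026, 55.1698) (4.6635, 61.8484) (0, 63.3301) (0, 21.7055)]
10. shoelace: 299.3775

Area of P4's cell: 299.3775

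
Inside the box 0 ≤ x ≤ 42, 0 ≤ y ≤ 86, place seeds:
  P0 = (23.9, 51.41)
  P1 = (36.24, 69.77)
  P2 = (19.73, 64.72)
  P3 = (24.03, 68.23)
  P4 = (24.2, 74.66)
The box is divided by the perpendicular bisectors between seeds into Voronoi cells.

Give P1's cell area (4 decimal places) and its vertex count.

1. box [0,42]×[0,86]: [(0, 0) (42, 0) (42, 86) (0, 86)]
2. ⊥bis P1·P0 via (30.07,60.59): [(0, 80.8004) (42, 52.5717) (42, 86) (0, 86)]  |A|=811.1852
3. ⊥bis P1·P2 via (27.985,67.245): [(30.0078, 60.6318) (42, 52.5717) (42, 86) (22.2483, 86)]  |A|=450.9717
4. ⊥bis P1·P3 via (30.135,69): [(31.3, 59.7633) (42, 52.5717) (42, 86) (27.9909, 86)]  |A|=362.6185
5. ⊥bis P1·P4 via (30.22,72.215): [(29.8457, 71.2935) (31.3, 59.7633) (42, 52.5717) (42, 86) (35.8187, 86)]  |A|=305.0581
6. canonical 5-gon: [(29.8457, 71.2935) (31.3, 59.7633) (42, 52.5717) (42, 86) (35.8187, 86)]
7. shoelace: 305.0581

Area of P1's cell: 305.0581 (5 vertices)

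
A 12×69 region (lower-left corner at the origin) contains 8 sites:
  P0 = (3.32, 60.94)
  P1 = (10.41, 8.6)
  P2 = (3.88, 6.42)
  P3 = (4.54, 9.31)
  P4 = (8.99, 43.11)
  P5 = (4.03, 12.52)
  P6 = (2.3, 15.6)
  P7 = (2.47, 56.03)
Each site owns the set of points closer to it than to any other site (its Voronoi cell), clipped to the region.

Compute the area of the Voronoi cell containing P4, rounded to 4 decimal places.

1. box [0,12]×[0,69]: [(0, 0) (12, 0) (12, 69) (0, 69)]
2. ⊥bis P4·P0 via (6.155,52.025): [(0, 50.0677) (0, 0) (12, 0) (12, 53.8837)]  |A|=623.7085
3. ⊥bis P4·P1 via (9.7,25.855): [(0, 50.0677) (0, 25.4559) (12, 25.9496) (12, 53.8837)]  |A|=315.2755
4. ⊥bis P4·P2 via (6.435,24.765): [(0, 50.0677) (0, 25.6612) (1.1382, 25.5027) (12, 25.9496) (12, 53.8837)]  |A|=315.1586
5. ⊥bis P4·P3 via (6.765,26.21): [(0, 50.0677) (0, 27.1007) (9.5182, 25.8475) (12, 25.9496) (12, 53.8837)]  |A|=307.4477
6. ⊥bis P4·P5 via (6.51,27.815): [(0, 50.0677) (0, 28.8706) (12, 26.9248) (12, 53.8837)]  |A|=288.9362
7. ⊥bis P4·P6 via (5.645,29.355): [(0, 50.0677) (0, 30.7278) (12, 27.8096) (12, 53.8837)]  |A|=272.4845
8. ⊥bis P4·P7 via (5.73,49.57): [(0, 46.6784) (0, 30.7278) (12, 27.8096) (12, 52.7341)]  |A|=245.251
9. canonical 4-gon: [(0, 46.6784) (0, 30.7278) (12, 27.8096) (12, 52.7341)]
10. shoelace: 245.251

Area of P4's cell: 245.2510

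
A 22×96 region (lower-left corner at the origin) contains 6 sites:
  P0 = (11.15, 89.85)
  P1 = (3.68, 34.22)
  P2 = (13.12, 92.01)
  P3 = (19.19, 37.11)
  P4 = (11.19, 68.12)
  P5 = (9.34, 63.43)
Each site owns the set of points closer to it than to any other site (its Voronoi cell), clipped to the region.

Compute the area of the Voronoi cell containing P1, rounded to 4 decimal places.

Area of P1's cell: 664.1763

1. box [0,22]×[0,96]: [(0, 0) (22, 0) (22, 96) (0, 96)]
2. ⊥bis P1·P0 via (7.415,62.035): [(0, 63.0307) (0, 0) (22, 0) (22, 60.0765)]  |A|=1354.1793
3. ⊥bis P1·P2 via (8.4,63.115): [(0, 63.0307) (0, 0) (22, 0) (22, 60.0765)]  |A|=1354.1793
4. ⊥bis P1·P3 via (11.435,35.665): [(6.4985, 62.1581) (0, 63.0307) (0, 0) (18.0805, 0)]  |A|=766.7275
5. ⊥bis P1·P4 via (7.435,51.17): [(8.5938, 50.9133) (0, 52.8171) (0, 0) (18.0805, 0)]  |A|=687.218
6. ⊥bis P1·P5 via (6.51,48.825): [(9.0755, 48.3279) (0, 50.0864) (0, 0) (18.0805, 0)]  |A|=664.1763
7. canonical 4-gon: [(9.0755, 48.3279) (0, 50.0864) (0, 0) (18.0805, 0)]
8. shoelace: 664.1763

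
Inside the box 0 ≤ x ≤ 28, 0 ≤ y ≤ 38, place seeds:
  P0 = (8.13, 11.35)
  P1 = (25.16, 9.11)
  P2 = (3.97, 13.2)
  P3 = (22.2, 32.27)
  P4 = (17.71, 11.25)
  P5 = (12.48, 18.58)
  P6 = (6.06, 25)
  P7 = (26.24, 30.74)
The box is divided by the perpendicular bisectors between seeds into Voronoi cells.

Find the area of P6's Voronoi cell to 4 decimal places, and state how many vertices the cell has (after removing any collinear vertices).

1. box [0,28]×[0,38]: [(0, 0) (28, 0) (28, 38) (0, 38)]
2. ⊥bis P6·P0 via (7.095,18.175): [(0, 17.0991) (28, 21.3452) (28, 38) (0, 38)]  |A|=525.7803
3. ⊥bis P6·P1 via (15.61,17.055): [(0, 17.0991) (17.9057, 19.8144) (28, 31.948) (28, 38) (0, 38)]  |A|=472.2665
4. ⊥bis P6·P2 via (5.015,19.1): [(0, 19.9883) (8.788, 18.4317) (17.9057, 19.8144) (28, 31.948) (28, 38) (0, 38)]  |A|=459.5714
5. ⊥bis P6·P3 via (14.13,28.635): [(0, 19.9883) (8.788, 18.4317) (17.9057, 19.8144) (18.0337, 19.9684) (9.9117, 38) (0, 38)]  |A|=266.3324
6. ⊥bis P6·P4 via (11.885,18.125): [(0, 19.9883) (8.788, 18.4317) (13.0011, 19.0707) (16.9363, 22.4048) (9.9117, 38) (0, 38)]  |A|=259.379
7. ⊥bis P6·P5 via (9.27,21.79): [(0, 19.9883) (6.3445, 18.8645) (14.7464, 27.2664) (9.9117, 38) (0, 38)]  |A|=217.3723
8. ⊥bis P6·P7 via (16.15,27.87): [(0, 19.9883) (6.3445, 18.8645) (14.7464, 27.2664) (9.9117, 38) (0, 38)]  |A|=217.3723
9. canonical 5-gon: [(0, 19.9883) (6.3445, 18.8645) (14.7464, 27.2664) (9.9117, 38) (0, 38)]
10. shoelace: 217.3723

Area of P6's cell: 217.3723 (5 vertices)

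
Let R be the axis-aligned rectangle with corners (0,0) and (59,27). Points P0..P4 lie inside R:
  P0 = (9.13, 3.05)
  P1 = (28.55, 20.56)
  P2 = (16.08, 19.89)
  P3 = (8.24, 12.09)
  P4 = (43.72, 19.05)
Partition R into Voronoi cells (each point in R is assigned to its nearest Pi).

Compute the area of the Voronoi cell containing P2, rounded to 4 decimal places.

Area of P2's cell: 224.7944

1. box [0,59]×[0,27]: [(0, 0) (59, 0) (59, 27) (0, 27)]
2. ⊥bis P2·P0 via (12.605,11.47): [(0, 16.6722) (40.3971, 0) (59, 0) (59, 27) (0, 27)]  |A|=1256.2464
3. ⊥bis P2·P1 via (22.315,20.225): [(0, 16.6722) (23.0163, 7.1732) (21.951, 27) (0, 27)]  |A|=336.4629
4. ⊥bis P2·P3 via (12.16,15.99): [(19.4797, 8.6328) (23.0163, 7.1732) (21.951, 27) (1.2062, 27)]  |A|=224.7944
5. ⊥bis P2·P4 via (29.9,19.47): [(19.4797, 8.6328) (23.0163, 7.1732) (21.951, 27) (1.2062, 27)]  |A|=224.7944
6. canonical 4-gon: [(19.4797, 8.6328) (23.0163, 7.1732) (21.951, 27) (1.2062, 27)]
7. shoelace: 224.7944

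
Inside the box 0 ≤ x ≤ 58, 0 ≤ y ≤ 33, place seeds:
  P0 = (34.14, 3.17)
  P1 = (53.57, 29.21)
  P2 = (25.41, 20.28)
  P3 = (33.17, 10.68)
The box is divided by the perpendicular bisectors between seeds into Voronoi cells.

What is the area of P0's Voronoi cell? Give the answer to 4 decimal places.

1. box [0,58]×[0,33]: [(0, 0) (58, 0) (58, 33) (0, 33)]
2. ⊥bis P0·P1 via (43.855,16.19): [(0, 0) (58, 0) (58, 5.6356) (21.3263, 33) (0, 33)]  |A|=1412.2227
3. ⊥bis P0·P2 via (29.775,11.725): [(6.7951, 0) (58, 0) (58, 5.6356) (41.6909, 17.8048)]  |A|=501.8024
4. ⊥bis P0·P3 via (33.655,6.925): [(15.8637, 4.6271) (6.7951, 0) (58, 0) (58, 5.6356) (52.9346, 9.4152)]  |A|=319.3786
5. canonical 5-gon: [(15.8637, 4.6271) (6.7951, 0) (58, 0) (58, 5.6356) (52.9346, 9.4152)]
6. shoelace: 319.3786

Area of P0's cell: 319.3786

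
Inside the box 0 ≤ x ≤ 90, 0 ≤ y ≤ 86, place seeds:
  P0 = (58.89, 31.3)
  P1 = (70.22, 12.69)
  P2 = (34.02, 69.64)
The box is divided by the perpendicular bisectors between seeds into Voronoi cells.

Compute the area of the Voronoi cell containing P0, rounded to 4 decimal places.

1. box [0,90]×[0,86]: [(0, 0) (90, 0) (90, 86) (0, 86)]
2. ⊥bis P0·P1 via (64.555,21.995): [(0, 0) (28.4273, 0) (90, 37.4862) (90, 86) (0, 86)]  |A|=6585.9355
3. ⊥bis P0·P2 via (46.455,50.47): [(0, 20.336) (0, 0) (28.4273, 0) (90, 37.4862) (90, 78.7163)]  |A|=3303.2922
4. canonical 5-gon: [(0, 20.336) (0, 0) (28.4273, 0) (90, 37.4862) (90, 78.7163)]
5. shoelace: 3303.2922

Area of P0's cell: 3303.2922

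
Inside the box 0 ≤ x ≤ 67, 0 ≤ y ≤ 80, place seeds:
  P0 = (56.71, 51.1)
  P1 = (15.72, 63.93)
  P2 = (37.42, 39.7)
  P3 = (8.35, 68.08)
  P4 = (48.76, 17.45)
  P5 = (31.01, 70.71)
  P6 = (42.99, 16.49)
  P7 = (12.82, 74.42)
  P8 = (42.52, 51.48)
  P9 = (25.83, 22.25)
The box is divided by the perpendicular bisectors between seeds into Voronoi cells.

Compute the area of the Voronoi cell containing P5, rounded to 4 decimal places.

1. box [0,67]×[0,80]: [(0, 0) (67, 0) (67, 80) (0, 80)]
2. ⊥bis P5·P0 via (43.86,60.905): [(0, 3.424) (58.4302, 80) (0, 80)]  |A|=2237.1731
3. ⊥bis P5·P1 via (23.365,67.32): [(32.6969, 46.2751) (58.4302, 80) (17.7423, 80)]  |A|=686.0961
4. ⊥bis P5·P2 via (34.215,55.205): [(29.1971, 54.1678) (40.5024, 56.5046) (58.4302, 80) (17.7423, 80)]  |A|=637.3923
5. ⊥bis P5·P3 via (19.68,69.395): [(18.6997, 77.8409) (29.1971, 54.1678) (40.5024, 56.5046) (58.4302, 80) (18.4491, 80)]  |A|=636.6292
6. ⊥bis P5·P4 via (39.885,44.08): [(18.6997, 77.8409) (29.1971, 54.1678) (40.5024, 56.5046) (58.4302, 80) (18.4491, 80)]  |A|=636.6292
7. ⊥bis P5·P6 via (37,43.6): [(18.6997, 77.8409) (29.1971, 54.1678) (40.5024, 56.5046) (58.4302, 80) (18.4491, 80)]  |A|=636.6292
8. ⊥bis P5·P7 via (21.915,72.565): [(21.6391, 71.2122) (29.1971, 54.1678) (40.5024, 56.5046) (58.4302, 80) (23.4314, 80)]  |A|=612.395
9. ⊥bis P5·P8 via (36.765,61.095): [(21.6391, 71.2122) (28.3569, 56.0624) (50.0912, 69.0713) (58.4302, 80) (23.4314, 80)]  |A|=526.5101
10. ⊥bis P5·P9 via (28.42,46.48): [(21.6391, 71.2122) (28.3569, 56.0624) (50.0912, 69.0713) (58.4302, 80) (23.4314, 80)]  |A|=526.5101
11. canonical 5-gon: [(21.6391, 71.2122) (28.3569, 56.0624) (50.0912, 69.0713) (58.4302, 80) (23.4314, 80)]
12. shoelace: 526.5101

Area of P5's cell: 526.5101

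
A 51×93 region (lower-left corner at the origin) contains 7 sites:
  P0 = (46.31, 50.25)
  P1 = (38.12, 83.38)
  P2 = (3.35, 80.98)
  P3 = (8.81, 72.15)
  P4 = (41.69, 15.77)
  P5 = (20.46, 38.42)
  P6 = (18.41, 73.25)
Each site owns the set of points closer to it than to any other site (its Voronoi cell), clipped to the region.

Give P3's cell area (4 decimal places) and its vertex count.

1. box [0,51]×[0,93]: [(0, 0) (51, 0) (51, 93) (0, 93)]
2. ⊥bis P3·P0 via (27.56,61.2): [(0, 14.0082) (46.1312, 93) (0, 93)]  |A|=1821.9928
3. ⊥bis P3·P1 via (23.465,77.765): [(0, 14.0082) (28.9197, 63.5283) (17.6278, 93) (0, 93)]  |A|=1401.9707
4. ⊥bis P3·P2 via (6.08,76.565): [(0, 72.8055) (0, 14.0082) (28.9197, 63.5283) (20.5068, 85.4858)]  |A|=1128.6782
5. ⊥bis P3·P4 via (25.25,43.96): [(0, 72.8055) (0, 29.2346) (13.4849, 37.0987) (28.9197, 63.5283) (20.5068, 85.4858)]  |A|=1026.0155
6. ⊥bis P3·P5 via (14.635,55.285): [(0, 72.8055) (0, 50.2302) (26.4986, 59.3826) (28.9197, 63.5283) (20.5068, 85.4858)]  |A|=648.7616
7. ⊥bis P3·P6 via (13.61,72.7): [(12.6982, 80.6574) (0, 72.8055) (0, 50.2302) (15.5685, 55.6074)]  |A|=346.0449
8. canonical 4-gon: [(12.6982, 80.6574) (0, 72.8055) (0, 50.2302) (15.5685, 55.6074)]
9. shoelace: 346.0449

Area of P3's cell: 346.0449 (4 vertices)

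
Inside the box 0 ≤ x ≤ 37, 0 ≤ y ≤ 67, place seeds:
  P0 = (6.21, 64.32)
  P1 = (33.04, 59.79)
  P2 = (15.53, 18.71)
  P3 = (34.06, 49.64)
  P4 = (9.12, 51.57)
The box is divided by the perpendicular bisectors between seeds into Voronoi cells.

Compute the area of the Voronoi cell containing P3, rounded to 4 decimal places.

1. box [0,37]×[0,67]: [(0, 0) (37, 0) (37, 67) (0, 67)]
2. ⊥bis P3·P0 via (20.135,56.98): [(0, 18.7811) (0, 0) (37, 0) (37, 67) (25.4166, 67)]  |A|=1866.2189
3. ⊥bis P3·P1 via (33.55,54.715): [(18.124, 53.1648) (0, 18.7811) (0, 0) (37, 0) (37, 55.0617)]  |A|=1673.416
4. ⊥bis P3·P2 via (24.795,34.175): [(18.124, 53.1648) (12.1176, 41.7699) (37, 26.863) (37, 55.0617)]  |A|=452.6727
5. ⊥bis P3·P4 via (21.59,50.605): [(21.8168, 53.5359) (20.5169, 36.738) (37, 26.863) (37, 55.0617)]  |A|=358.9319
6. canonical 4-gon: [(21.8168, 53.5359) (20.5169, 36.738) (37, 26.863) (37, 55.0617)]
7. shoelace: 358.9319

Area of P3's cell: 358.9319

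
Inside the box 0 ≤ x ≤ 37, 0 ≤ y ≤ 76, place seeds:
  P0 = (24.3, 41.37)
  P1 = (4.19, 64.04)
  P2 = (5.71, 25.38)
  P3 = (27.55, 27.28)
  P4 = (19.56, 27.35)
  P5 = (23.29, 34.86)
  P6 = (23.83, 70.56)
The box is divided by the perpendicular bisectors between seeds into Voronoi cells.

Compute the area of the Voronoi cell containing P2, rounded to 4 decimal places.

1. box [0,37]×[0,76]: [(0, 0) (37, 0) (37, 76) (0, 76)]
2. ⊥bis P2·P0 via (15.005,33.375): [(0, 50.8198) (0, 0) (37, 0) (37, 7.8036)]  |A|=1084.5332
3. ⊥bis P2·P1 via (4.95,44.71): [(5.2453, 44.7216) (0, 44.5154) (0, 0) (37, 0) (37, 7.8036)]  |A|=1067.9987
4. ⊥bis P2·P3 via (16.63,26.33): [(16.131, 32.0659) (5.2453, 44.7216) (0, 44.5154) (0, 0) (18.9206, 0)]  |A|=696.7062
5. ⊥bis P2·P4 via (12.635,26.365): [(10.9708, 38.0652) (5.2453, 44.7216) (0, 44.5154) (0, 0) (16.3851, 0)]  |A|=574.0835
6. ⊥bis P2·P5 via (14.5,30.12): [(11.2414, 36.1629) (8.9464, 40.4187) (5.2453, 44.7216) (0, 44.5154) (0, 0) (16.3851, 0)]  |A|=572.4764
7. ⊥bis P2·P6 via (14.77,47.97): [(11.2414, 36.1629) (8.9464, 40.4187) (5.2453, 44.7216) (0, 44.5154) (0, 0) (16.3851, 0)]  |A|=572.4764
8. canonical 6-gon: [(11.2414, 36.1629) (8.9464, 40.4187) (5.2453, 44.7216) (0, 44.5154) (0, 0) (16.3851, 0)]
9. shoelace: 572.4764

Area of P2's cell: 572.4764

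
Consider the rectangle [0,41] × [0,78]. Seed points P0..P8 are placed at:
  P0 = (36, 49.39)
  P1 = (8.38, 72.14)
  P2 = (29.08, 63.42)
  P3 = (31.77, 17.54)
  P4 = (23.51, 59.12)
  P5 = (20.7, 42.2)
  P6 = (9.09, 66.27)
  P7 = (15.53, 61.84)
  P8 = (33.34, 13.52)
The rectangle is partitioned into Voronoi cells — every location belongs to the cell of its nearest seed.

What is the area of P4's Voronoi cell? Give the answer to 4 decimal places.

Area of P4's cell: 131.3576

1. box [0,41]×[0,78]: [(0, 0) (41, 0) (41, 78) (0, 78)]
2. ⊥bis P4·P0 via (29.755,54.255): [(0, 16.0597) (41, 68.6897) (41, 78) (0, 78)]  |A|=1460.6357
3. ⊥bis P4·P1 via (15.945,65.63): [(0, 47.101) (0, 16.0597) (41, 68.6897) (41, 78) (26.5899, 78)]  |A|=1049.8347
4. ⊥bis P4·P2 via (26.295,61.27): [(19.6265, 69.9081) (0, 47.101) (0, 16.0597) (30.7372, 55.5158)]  |A|=744.9969
5. ⊥bis P4·P3 via (27.64,38.33): [(19.6265, 69.9081) (0, 47.101) (0, 32.8392) (15.4649, 35.9114) (30.7372, 55.5158)]  |A|=615.2504
6. ⊥bis P4·P5 via (22.105,50.66): [(19.6265, 69.9081) (5.4438, 53.427) (26.3989, 49.9469) (30.7372, 55.5158)]  |A|=259.516
7. ⊥bis P4·P6 via (16.3,62.695): [(19.7787, 69.7108) (11.2282, 52.4664) (26.3989, 49.9469) (30.7372, 55.5158)]  |A|=202.8809
8. ⊥bis P4·P7 via (19.52,60.48): [(21.7819, 67.116) (16.4906, 51.5924) (26.3989, 49.9469) (30.7372, 55.5158)]  |A|=131.3576
9. ⊥bis P4·P8 via (28.425,36.32): [(21.7819, 67.116) (16.4906, 51.5924) (26.3989, 49.9469) (30.7372, 55.5158)]  |A|=131.3576
10. canonical 4-gon: [(21.7819, 67.116) (16.4906, 51.5924) (26.3989, 49.9469) (30.7372, 55.5158)]
11. shoelace: 131.3576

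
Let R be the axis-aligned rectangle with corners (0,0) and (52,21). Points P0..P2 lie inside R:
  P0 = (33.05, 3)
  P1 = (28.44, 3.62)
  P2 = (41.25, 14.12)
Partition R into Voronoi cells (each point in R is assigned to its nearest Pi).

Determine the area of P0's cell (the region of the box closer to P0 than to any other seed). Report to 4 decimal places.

Area of P0's cell: 114.2875

1. box [0,52]×[0,21]: [(0, 0) (52, 0) (52, 21) (0, 21)]
2. ⊥bis P0·P1 via (30.745,3.31): [(30.2998, 0) (52, 0) (52, 21) (33.1241, 21)]  |A|=426.0483
3. ⊥bis P0·P2 via (37.15,8.56): [(31.9653, 12.3833) (30.2998, 0) (48.7582, 0)]  |A|=114.2875
4. canonical 3-gon: [(31.9653, 12.3833) (30.2998, 0) (48.7582, 0)]
5. shoelace: 114.2875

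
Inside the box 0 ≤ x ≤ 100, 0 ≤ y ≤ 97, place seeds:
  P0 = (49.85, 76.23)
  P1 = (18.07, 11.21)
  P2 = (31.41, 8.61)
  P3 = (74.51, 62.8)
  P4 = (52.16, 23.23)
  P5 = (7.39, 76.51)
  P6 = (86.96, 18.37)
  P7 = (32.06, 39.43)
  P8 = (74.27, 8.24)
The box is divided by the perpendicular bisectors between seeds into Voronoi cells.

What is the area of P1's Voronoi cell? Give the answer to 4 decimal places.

1. box [0,100]×[0,97]: [(0, 0) (100, 0) (100, 97) (0, 97)]
2. ⊥bis P1·P0 via (33.96,43.72): [(0, 60.3187) (0, 0) (100, 0) (100, 11.4415)]  |A|=3588.0086
3. ⊥bis P1·P2 via (24.74,9.91): [(31.5584, 44.8938) (0, 60.3187) (0, 0) (22.8085, 0)]  |A|=1463.7629
4. ⊥bis P1·P3 via (46.29,37.005): [(31.5584, 44.8938) (0, 60.3187) (0, 0) (22.8085, 0)]  |A|=1463.7629
5. ⊥bis P1·P4 via (35.115,17.22): [(29.3509, 33.5676) (24.0661, 48.5559) (0, 60.3187) (0, 0) (22.8085, 0)]  |A|=1417.2908
6. ⊥bis P1·P5 via (12.73,43.86): [(29.3509, 33.5676) (25.0135, 45.869) (0, 41.778) (0, 0) (22.8085, 0)]  |A|=1158.6472
7. ⊥bis P1·P6 via (52.515,14.79): [(29.3509, 33.5676) (25.0135, 45.869) (0, 41.778) (0, 0) (22.8085, 0)]  |A|=1158.6472
8. ⊥bis P1·P7 via (25.065,25.32): [(27.5075, 24.1092) (0, 37.7459) (0, 0) (22.8085, 0)]  |A|=794.0941
9. ⊥bis P1·P8 via (46.17,9.725): [(27.5075, 24.1092) (0, 37.7459) (0, 0) (22.8085, 0)]  |A|=794.0941
10. canonical 4-gon: [(27.5075, 24.1092) (0, 37.7459) (0, 0) (22.8085, 0)]
11. shoelace: 794.0941

Area of P1's cell: 794.0941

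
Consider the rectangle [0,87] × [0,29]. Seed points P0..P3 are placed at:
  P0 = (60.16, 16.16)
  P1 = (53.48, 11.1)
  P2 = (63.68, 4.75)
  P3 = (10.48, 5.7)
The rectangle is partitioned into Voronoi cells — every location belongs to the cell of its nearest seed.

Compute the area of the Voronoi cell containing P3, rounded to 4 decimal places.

Area of P3's cell: 905.2047

1. box [0,87]×[0,29]: [(0, 0) (87, 0) (87, 29) (0, 29)]
2. ⊥bis P3·P0 via (35.32,10.93): [(0, 0) (37.6213, 0) (31.5154, 29) (0, 29)]  |A|=1002.482
3. ⊥bis P3·P1 via (31.98,8.4): [(0, 0) (33.0349, 0) (29.393, 29) (0, 29)]  |A|=905.2047
4. ⊥bis P3·P2 via (37.08,5.225): [(0, 0) (33.0349, 0) (29.393, 29) (0, 29)]  |A|=905.2047
5. canonical 4-gon: [(0, 0) (33.0349, 0) (29.393, 29) (0, 29)]
6. shoelace: 905.2047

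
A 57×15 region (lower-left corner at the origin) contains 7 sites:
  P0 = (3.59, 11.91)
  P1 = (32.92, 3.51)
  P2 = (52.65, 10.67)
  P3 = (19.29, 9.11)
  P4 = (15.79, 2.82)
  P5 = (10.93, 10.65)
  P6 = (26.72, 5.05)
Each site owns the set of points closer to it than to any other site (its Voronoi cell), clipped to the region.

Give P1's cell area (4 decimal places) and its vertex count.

Area of P1's cell: 180.2461 (4 vertices)

1. box [0,57]×[0,15]: [(0, 0) (57, 0) (57, 15) (0, 15)]
2. ⊥bis P1·P0 via (18.255,7.71): [(16.0469, 0) (57, 0) (57, 15) (20.3428, 15)]  |A|=582.0771
3. ⊥bis P1·P2 via (42.785,7.09): [(16.0469, 0) (45.358, 0) (39.9145, 15) (20.3428, 15)]  |A|=366.6203
4. ⊥bis P1·P3 via (26.105,6.31): [(23.5125, 0) (45.358, 0) (39.9145, 15) (29.6754, 15)]  |A|=240.6343
5. ⊥bis P1·P4 via (24.355,3.165): [(24.3959, 2.1501) (24.4825, 0) (45.358, 0) (39.9145, 15) (29.6754, 15)]  |A|=239.5915
6. ⊥bis P1·P5 via (21.925,7.08): [(24.3959, 2.1501) (24.4825, 0) (45.358, 0) (39.9145, 15) (29.6754, 15)]  |A|=239.5915
7. ⊥bis P1·P6 via (29.82,4.28): [(28.7569, 0) (45.358, 0) (39.9145, 15) (32.4827, 15)]  |A|=180.2461
8. canonical 4-gon: [(28.7569, 0) (45.358, 0) (39.9145, 15) (32.4827, 15)]
9. shoelace: 180.2461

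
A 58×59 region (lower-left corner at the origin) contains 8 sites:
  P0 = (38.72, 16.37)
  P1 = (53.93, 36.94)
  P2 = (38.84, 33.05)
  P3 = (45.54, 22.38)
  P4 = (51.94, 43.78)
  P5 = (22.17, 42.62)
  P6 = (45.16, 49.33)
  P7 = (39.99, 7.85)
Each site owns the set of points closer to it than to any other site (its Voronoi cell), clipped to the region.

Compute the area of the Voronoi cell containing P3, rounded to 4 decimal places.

Area of P3's cell: 264.0730

1. box [0,58]×[0,59]: [(0, 0) (58, 0) (58, 59) (0, 59)]
2. ⊥bis P3·P0 via (42.13,19.375): [(58, 1.3661) (58, 59) (7.2112, 59)]  |A|=1463.5781
3. ⊥bis P3·P1 via (49.735,29.66): [(15.8699, 49.1743) (58, 1.3661) (58, 24.8974)]  |A|=495.6875
4. ⊥bis P3·P2 via (42.19,27.715): [(47.4158, 30.9964) (37.42, 24.7198) (58, 1.3661) (58, 24.8974)]  |A|=305.8357
5. ⊥bis P3·P4 via (48.74,33.08): [(47.4158, 30.9964) (37.42, 24.7198) (58, 1.3661) (58, 24.8974)]  |A|=305.8357
6. ⊥bis P3·P5 via (33.855,32.5): [(47.4158, 30.9964) (37.42, 24.7198) (58, 1.3661) (58, 24.8974)]  |A|=305.8357
7. ⊥bis P3·P6 via (45.35,35.855): [(47.4158, 30.9964) (37.42, 24.7198) (58, 1.3661) (58, 24.8974)]  |A|=305.8357
8. ⊥bis P3·P7 via (42.765,15.115): [(47.4158, 30.9964) (37.42, 24.7198) (47.4666, 13.3191) (58, 9.2957) (58, 24.8974)]  |A|=264.073
9. canonical 5-gon: [(47.4158, 30.9964) (37.42, 24.7198) (47.4666, 13.3191) (58, 9.2957) (58, 24.8974)]
10. shoelace: 264.073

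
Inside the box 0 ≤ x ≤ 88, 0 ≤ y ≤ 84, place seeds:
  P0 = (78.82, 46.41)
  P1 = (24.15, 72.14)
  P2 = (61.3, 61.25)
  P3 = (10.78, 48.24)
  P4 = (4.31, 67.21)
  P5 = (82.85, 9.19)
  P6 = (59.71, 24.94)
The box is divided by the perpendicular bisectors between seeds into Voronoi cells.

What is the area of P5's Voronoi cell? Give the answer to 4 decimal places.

Area of P5's cell: 527.1873

1. box [0,88]×[0,84]: [(0, 0) (88, 0) (88, 84) (0, 84)]
2. ⊥bis P5·P0 via (80.835,27.8): [(0, 19.0476) (0, 0) (88, 0) (88, 28.5758)]  |A|=2095.4284
3. ⊥bis P5·P1 via (53.5,40.665): [(34.3002, 22.7614) (9.8908, 0) (88, 0) (88, 28.5758)]  |A|=1656.1965
4. ⊥bis P5·P2 via (72.075,35.22): [(44.6975, 23.8872) (28.1712, 17.0462) (9.8908, 0) (88, 0) (88, 28.5758)]  |A|=1629.9349
5. ⊥bis P5·P3 via (46.815,28.715): [(44.6975, 23.8872) (44.055, 23.6213) (31.2562, 0) (88, 0) (88, 28.5758)]  |A|=1302.3127
6. ⊥bis P5·P4 via (43.58,38.2): [(44.6975, 23.8872) (44.055, 23.6213) (31.2562, 0) (88, 0) (88, 28.5758)]  |A|=1302.3127
7. ⊥bis P5·P6 via (71.28,17.065): [(78.4078, 27.5372) (59.6649, 0) (88, 0) (88, 28.5758)]  |A|=527.1873
8. canonical 4-gon: [(78.4078, 27.5372) (59.6649, 0) (88, 0) (88, 28.5758)]
9. shoelace: 527.1873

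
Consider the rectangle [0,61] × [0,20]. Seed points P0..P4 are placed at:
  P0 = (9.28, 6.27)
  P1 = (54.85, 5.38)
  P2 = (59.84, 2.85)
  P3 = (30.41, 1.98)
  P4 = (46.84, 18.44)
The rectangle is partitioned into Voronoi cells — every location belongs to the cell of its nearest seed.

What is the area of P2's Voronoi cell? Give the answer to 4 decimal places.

1. box [0,61]×[0,20]: [(0, 0) (61, 0) (61, 20) (0, 20)]
2. ⊥bis P2·P0 via (34.56,4.56): [(34.2516, 0) (61, 0) (61, 20) (35.6044, 20)]  |A|=521.4405
3. ⊥bis P2·P1 via (57.345,4.115): [(55.2586, 0) (61, 0) (61, 11.3239)]  |A|=32.5072
4. ⊥bis P2·P3 via (45.125,2.415): [(55.2586, 0) (61, 0) (61, 11.3239)]  |A|=32.5072
5. ⊥bis P2·P4 via (53.34,10.645): [(55.2586, 0) (61, 0) (61, 11.3239)]  |A|=32.5072
6. canonical 3-gon: [(55.2586, 0) (61, 0) (61, 11.3239)]
7. shoelace: 32.5072

Area of P2's cell: 32.5072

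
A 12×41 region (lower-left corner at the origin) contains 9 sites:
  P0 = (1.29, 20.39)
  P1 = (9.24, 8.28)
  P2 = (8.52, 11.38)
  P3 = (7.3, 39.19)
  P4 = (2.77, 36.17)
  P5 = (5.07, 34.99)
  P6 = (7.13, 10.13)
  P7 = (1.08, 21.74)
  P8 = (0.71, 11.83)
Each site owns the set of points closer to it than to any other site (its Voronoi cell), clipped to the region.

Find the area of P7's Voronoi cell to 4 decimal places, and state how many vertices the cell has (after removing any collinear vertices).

Area of P7's cell: 68.0091 (5 vertices)

1. box [0,12]×[0,41]: [(0, 0) (12, 0) (12, 41) (0, 41)]
2. ⊥bis P7·P0 via (1.185,21.065): [(0, 20.8807) (12, 22.7473) (12, 41) (0, 41)]  |A|=230.232
3. ⊥bis P7·P1 via (5.16,15.01): [(0, 20.8807) (12, 22.7473) (12, 41) (0, 41)]  |A|=230.232
4. ⊥bis P7·P2 via (4.8,16.56): [(0, 20.8807) (12, 22.7473) (12, 41) (0, 41)]  |A|=230.232
5. ⊥bis P7·P3 via (4.19,30.465): [(0, 31.9585) (0, 20.8807) (12, 22.7473) (12, 27.6811)]  |A|=96.07
6. ⊥bis P7·P4 via (1.925,28.955): [(11.6077, 27.821) (0, 29.1805) (0, 20.8807) (12, 22.7473) (12, 27.6811)]  |A|=79.9466
7. ⊥bis P7·P5 via (3.075,28.365): [(0.6007, 29.1101) (0, 29.1805) (0, 20.8807) (12, 22.7473) (12, 25.6774)]  |A|=68.0091
8. ⊥bis P7·P6 via (4.105,15.935): [(0.6007, 29.1101) (0, 29.1805) (0, 20.8807) (12, 22.7473) (12, 25.6774)]  |A|=68.0091
9. ⊥bis P7·P8 via (0.895,16.785): [(0.6007, 29.1101) (0, 29.1805) (0, 20.8807) (12, 22.7473) (12, 25.6774)]  |A|=68.0091
10. canonical 5-gon: [(0.6007, 29.1101) (0, 29.1805) (0, 20.8807) (12, 22.7473) (12, 25.6774)]
11. shoelace: 68.0091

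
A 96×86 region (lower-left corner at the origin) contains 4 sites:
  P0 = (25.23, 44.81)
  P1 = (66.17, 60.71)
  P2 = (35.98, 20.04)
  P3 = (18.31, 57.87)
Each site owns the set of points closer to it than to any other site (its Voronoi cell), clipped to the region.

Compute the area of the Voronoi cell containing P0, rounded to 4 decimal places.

Area of P0's cell: 1055.5316

1. box [0,96]×[0,86]: [(0, 0) (96, 0) (96, 86) (0, 86)]
2. ⊥bis P0·P1 via (45.7,52.76): [(0, 0) (66.1906, 0) (32.7905, 86) (0, 86)]  |A|=4256.185
3. ⊥bis P0·P2 via (30.605,32.425): [(0, 19.1427) (50.2811, 40.9643) (32.7905, 86) (0, 86)]  |A|=2419.2026
4. ⊥bis P0·P3 via (21.77,51.34): [(0, 39.8049) (0, 19.1427) (50.2811, 40.9643) (42.0734, 62.098)]  |A|=1055.5316
5. canonical 4-gon: [(0, 39.8049) (0, 19.1427) (50.2811, 40.9643) (42.0734, 62.098)]
6. shoelace: 1055.5316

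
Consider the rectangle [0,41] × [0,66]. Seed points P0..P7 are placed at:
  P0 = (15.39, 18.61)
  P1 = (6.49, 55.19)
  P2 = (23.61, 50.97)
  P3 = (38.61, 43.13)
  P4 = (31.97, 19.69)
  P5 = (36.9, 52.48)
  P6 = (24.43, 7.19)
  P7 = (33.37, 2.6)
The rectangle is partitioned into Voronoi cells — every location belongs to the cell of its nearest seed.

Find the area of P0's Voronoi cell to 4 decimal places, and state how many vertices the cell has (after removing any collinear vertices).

Area of P0's cell: 673.3569 (6 vertices)

1. box [0,41]×[0,66]: [(0, 0) (41, 0) (41, 66) (0, 66)]
2. ⊥bis P0·P1 via (10.94,36.9): [(0, 34.2383) (0, 0) (41, 0) (41, 44.2137)]  |A|=1608.2648
3. ⊥bis P0·P2 via (19.5,34.79): [(11.0695, 36.9315) (0, 34.2383) (0, 0) (41, 0) (41, 29.3286)]  |A|=1385.5062
4. ⊥bis P0·P3 via (27,30.87): [(24.0924, 33.6235) (11.0695, 36.9315) (0, 34.2383) (0, 0) (41, 0) (41, 17.6123)]  |A|=1286.4583
5. ⊥bis P0·P4 via (23.68,19.15): [(22.7144, 33.9735) (11.0695, 36.9315) (0, 34.2383) (0, 0) (24.9274, 0)]  |A|=844.3397
6. ⊥bis P0·P5 via (26.145,35.545): [(22.7144, 33.9735) (11.0695, 36.9315) (0, 34.2383) (0, 0) (24.9274, 0)]  |A|=844.3397
7. ⊥bis P0·P6 via (19.91,12.9): [(23.8823, 16.0444) (22.7144, 33.9735) (11.0695, 36.9315) (0, 34.2383) (0, 0) (3.6138, 0)]  |A|=673.3569
8. ⊥bis P0·P7 via (24.38,10.605): [(23.8823, 16.0444) (22.7144, 33.9735) (11.0695, 36.9315) (0, 34.2383) (0, 0) (3.6138, 0)]  |A|=673.3569
9. canonical 6-gon: [(23.8823, 16.0444) (22.7144, 33.9735) (11.0695, 36.9315) (0, 34.2383) (0, 0) (3.6138, 0)]
10. shoelace: 673.3569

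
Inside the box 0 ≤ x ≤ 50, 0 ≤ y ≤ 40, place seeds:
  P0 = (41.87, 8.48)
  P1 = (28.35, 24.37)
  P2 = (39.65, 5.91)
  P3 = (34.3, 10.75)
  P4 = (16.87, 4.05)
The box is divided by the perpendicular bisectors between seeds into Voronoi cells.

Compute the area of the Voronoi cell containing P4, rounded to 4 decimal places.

Area of P4's cell: 509.5355

1. box [0,50]×[0,40]: [(0, 0) (50, 0) (50, 40) (0, 40)]
2. ⊥bis P4·P0 via (29.37,6.265): [(0, 0) (30.4802, 0) (23.3922, 40) (0, 40)]  |A|=1077.4463
3. ⊥bis P4·P1 via (22.61,14.21): [(0, 26.9838) (0, 0) (30.4802, 0) (28.5576, 10.8499)]  |A|=550.6479
4. ⊥bis P4·P2 via (28.26,4.98): [(27.7432, 11.31) (0, 26.9838) (0, 0) (28.6666, 0)]  |A|=536.4166
5. ⊥bis P4·P3 via (25.585,7.4): [(23.0664, 13.9522) (0, 26.9838) (0, 0) (28.4295, 0)]  |A|=509.5355
6. canonical 4-gon: [(23.0664, 13.9522) (0, 26.9838) (0, 0) (28.4295, 0)]
7. shoelace: 509.5355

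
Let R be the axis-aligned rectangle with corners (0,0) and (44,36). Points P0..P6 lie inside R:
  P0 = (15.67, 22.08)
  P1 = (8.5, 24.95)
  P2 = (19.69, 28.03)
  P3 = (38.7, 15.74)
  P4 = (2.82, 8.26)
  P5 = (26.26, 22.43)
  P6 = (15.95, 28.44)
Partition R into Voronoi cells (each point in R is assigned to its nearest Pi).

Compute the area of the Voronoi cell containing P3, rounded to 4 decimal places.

1. box [0,44]×[0,36]: [(0, 0) (44, 0) (44, 36) (0, 36)]
2. ⊥bis P3·P0 via (27.185,18.91): [(21.9792, 0) (44, 0) (44, 36) (31.8898, 36)]  |A|=614.3586
3. ⊥bis P3·P1 via (23.6,20.345): [(21.9792, 0) (44, 0) (44, 36) (31.8898, 36)]  |A|=614.3586
4. ⊥bis P3·P2 via (29.195,21.885): [(27.1207, 18.6766) (21.9792, 0) (44, 0) (44, 36) (38.3204, 36)]  |A|=558.6584
5. ⊥bis P3·P4 via (20.76,12): [(27.1207, 18.6766) (22.709, 2.651) (23.2617, 0) (44, 0) (44, 36) (38.3204, 36)]  |A|=556.9585
6. ⊥bis P3·P5 via (32.48,19.085): [(22.9697, 1.4006) (23.2617, 0) (44, 0) (44, 36) (41.5766, 36)]  |A|=434.9937
7. ⊥bis P3·P6 via (27.325,22.09): [(22.9697, 1.4006) (23.2617, 0) (44, 0) (44, 36) (41.5766, 36)]  |A|=434.9937
8. canonical 5-gon: [(22.9697, 1.4006) (23.2617, 0) (44, 0) (44, 36) (41.5766, 36)]
9. shoelace: 434.9937

Area of P3's cell: 434.9937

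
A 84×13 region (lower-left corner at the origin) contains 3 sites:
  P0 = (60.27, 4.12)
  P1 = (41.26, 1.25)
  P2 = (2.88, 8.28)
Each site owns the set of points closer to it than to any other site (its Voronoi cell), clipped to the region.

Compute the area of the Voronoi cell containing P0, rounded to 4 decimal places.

1. box [0,84]×[0,13]: [(0, 0) (84, 0) (84, 13) (0, 13)]
2. ⊥bis P0·P1 via (50.765,2.685): [(51.1704, 0) (84, 0) (84, 13) (49.2077, 13)]  |A|=439.5425
3. ⊥bis P0·P2 via (31.575,6.2): [(51.1704, 0) (84, 0) (84, 13) (49.2077, 13)]  |A|=439.5425
4. canonical 4-gon: [(51.1704, 0) (84, 0) (84, 13) (49.2077, 13)]
5. shoelace: 439.5425

Area of P0's cell: 439.5425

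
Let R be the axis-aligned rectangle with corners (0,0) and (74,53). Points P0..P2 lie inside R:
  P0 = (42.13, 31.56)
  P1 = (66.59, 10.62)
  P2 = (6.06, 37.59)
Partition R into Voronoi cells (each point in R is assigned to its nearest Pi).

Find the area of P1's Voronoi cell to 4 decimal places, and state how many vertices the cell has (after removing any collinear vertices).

1. box [0,74]×[0,53]: [(0, 0) (74, 0) (74, 53) (0, 53)]
2. ⊥bis P1·P0 via (54.36,21.09): [(36.305, 0) (74, 0) (74, 44.0315)]  |A|=829.8825
3. ⊥bis P1·P2 via (36.325,24.105): [(36.305, 0) (74, 0) (74, 44.0315)]  |A|=829.8825
4. canonical 3-gon: [(36.305, 0) (74, 0) (74, 44.0315)]
5. shoelace: 829.8825

Area of P1's cell: 829.8825 (3 vertices)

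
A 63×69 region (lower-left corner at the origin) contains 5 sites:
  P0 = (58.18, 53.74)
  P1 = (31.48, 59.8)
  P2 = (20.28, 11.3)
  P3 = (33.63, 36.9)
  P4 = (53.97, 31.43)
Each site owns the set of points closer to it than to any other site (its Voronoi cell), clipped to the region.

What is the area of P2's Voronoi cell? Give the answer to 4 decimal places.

Area of P2's cell: 1190.6991

1. box [0,63]×[0,69]: [(0, 0) (63, 0) (63, 69) (0, 69)]
2. ⊥bis P2·P0 via (39.23,32.52): [(0, 67.5534) (0, 0) (63, 0) (63, 11.2928)]  |A|=2483.6545
3. ⊥bis P2·P1 via (25.88,35.55): [(39.3099, 32.4487) (0, 41.5264) (0, 0) (63, 0) (63, 11.2928)]  |A|=1972.0958
4. ⊥bis P2·P3 via (26.955,24.1): [(0, 38.1566) (0, 0) (63, 0) (63, 5.3031)]  |A|=1368.9808
5. ⊥bis P2·P4 via (37.125,21.365): [(39.3543, 17.6339) (0, 38.1566) (0, 0) (49.8907, 0)]  |A|=1190.6991
6. canonical 4-gon: [(39.3543, 17.6339) (0, 38.1566) (0, 0) (49.8907, 0)]
7. shoelace: 1190.6991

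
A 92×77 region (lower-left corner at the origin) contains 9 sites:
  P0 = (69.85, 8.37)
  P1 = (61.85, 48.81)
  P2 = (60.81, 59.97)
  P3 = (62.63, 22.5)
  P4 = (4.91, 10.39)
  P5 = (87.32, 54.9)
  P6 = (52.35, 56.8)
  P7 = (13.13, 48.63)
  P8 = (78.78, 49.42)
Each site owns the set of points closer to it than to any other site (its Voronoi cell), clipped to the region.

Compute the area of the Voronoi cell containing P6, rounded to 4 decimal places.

Area of P6's cell: 850.1945

1. box [0,92]×[0,77]: [(0, 0) (92, 0) (92, 77) (0, 77)]
2. ⊥bis P6·P0 via (61.1,32.585): [(0, 10.5067) (92, 43.7506) (92, 77) (0, 77)]  |A|=4588.1622
3. ⊥bis P6·P1 via (57.1,52.805): [(0, 10.5067) (30.9227, 21.6805) (77.4493, 77) (0, 77)]  |A|=3170.301
4. ⊥bis P6·P2 via (56.58,58.385): [(0, 10.5067) (30.9227, 21.6805) (58.1867, 54.0971) (49.6049, 77) (0, 77)]  |A|=2851.4421
5. ⊥bis P6·P3 via (57.49,39.65): [(0, 22.4198) (42.1757, 35.0602) (58.1867, 54.0971) (49.6049, 77) (0, 77)]  |A|=2456.2246
6. ⊥bis P6·P4 via (28.63,33.595): [(0, 62.8604) (30.5928, 31.5887) (42.1757, 35.0602) (58.1867, 54.0971) (49.6049, 77) (0, 77)]  |A|=1837.6291
7. ⊥bis P6·P5 via (69.835,55.85): [(0, 62.8604) (30.5928, 31.5887) (42.1757, 35.0602) (58.1867, 54.0971) (49.6049, 77) (0, 77)]  |A|=1837.6291
8. ⊥bis P6·P7 via (32.74,52.715): [(36.7561, 33.4359) (42.1757, 35.0602) (58.1867, 54.0971) (49.6049, 77) (27.6811, 77)]  |A|=850.1945
9. ⊥bis P6·P8 via (65.565,53.11): [(36.7561, 33.4359) (42.1757, 35.0602) (58.1867, 54.0971) (49.6049, 77) (27.6811, 77)]  |A|=850.1945
10. canonical 5-gon: [(36.7561, 33.4359) (42.1757, 35.0602) (58.1867, 54.0971) (49.6049, 77) (27.6811, 77)]
11. shoelace: 850.1945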